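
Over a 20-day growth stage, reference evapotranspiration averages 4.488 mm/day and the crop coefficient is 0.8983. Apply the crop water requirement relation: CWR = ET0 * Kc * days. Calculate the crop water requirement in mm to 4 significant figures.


CWR = 4.488 * 0.8983 * 20 = 80.63 mm
Therefore the crop water requirement = 80.63 mm.


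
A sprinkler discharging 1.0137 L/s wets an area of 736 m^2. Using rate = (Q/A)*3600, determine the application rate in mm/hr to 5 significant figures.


rate = (1.0137 / 736) * 3600 = 4.9583 mm/hr
Therefore the application rate = 4.9583 mm/hr.


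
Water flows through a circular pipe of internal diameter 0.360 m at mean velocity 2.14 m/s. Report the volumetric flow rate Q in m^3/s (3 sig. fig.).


Approach: apply the continuity equation for pipe flow, Q = A * v with A = pi*(D/2)^2.
A = pi*(0.360/2)^2 = 0.10179 m^2
Q = 0.10179 * 2.14 = 0.218 m^3/s
Therefore the volumetric flow rate Q = 0.218 m^3/s.


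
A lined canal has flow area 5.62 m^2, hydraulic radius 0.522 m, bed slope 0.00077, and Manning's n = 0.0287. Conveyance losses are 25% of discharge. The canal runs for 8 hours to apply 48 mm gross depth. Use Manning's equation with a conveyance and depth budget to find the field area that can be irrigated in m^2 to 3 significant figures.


Approach: apply Manning's equation with a conveyance and depth budget, Q = (1/n)*A*R^(2/3)*S^(1/2); Q_field = Q*(1-loss); Area = Q_field*t/(d/1000).
Step 1 — canal discharge (Manning's equation):
  Q = (1/0.0287) * 5.62 * 0.522^(2/3) * 0.00077^(1/2) = 3.5227 m^3/s
Step 2 — delivered flow: Q_field = 3.5227*(1 - 25/100) = 2.6421 m^3/s
Step 3 — volume delivered: V = 2.6421 * 8*3600 = 76091 m^3
Step 4 — area served: A = V / (depth/1000) = 76091 / 0.048 = 1590000 m^2
Therefore the field area that can be irrigated = 1590000 m^2.


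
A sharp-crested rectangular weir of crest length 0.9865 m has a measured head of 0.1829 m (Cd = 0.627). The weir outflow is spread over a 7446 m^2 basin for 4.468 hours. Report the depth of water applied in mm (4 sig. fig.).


Approach: apply the rectangular weir equation with a volume-to-depth conversion, Q = (2/3)*Cd*L*sqrt(2g)*H^1.5; d = Q*t/A * 1000.
Step 1 — weir discharge:
  Q = (2/3)*0.627*0.9865*sqrt(2*9.81)*0.1829^1.5 = 0.142871 m^3/s
Step 2 — volume: V = 0.142871 * 4.468*3600 = 2298.05 m^3
Step 3 — depth: d = V/A * 1000 = 2298.05/7446 * 1000 = 308.6 mm
Therefore the depth of water applied = 308.6 mm.


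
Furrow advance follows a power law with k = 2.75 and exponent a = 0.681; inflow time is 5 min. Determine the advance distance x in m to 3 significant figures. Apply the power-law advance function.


Approach: apply the power-law advance function, x = k*t^a.
x = 2.75 * 5^0.681 = 8.23 m
Therefore the advance distance x = 8.23 m.


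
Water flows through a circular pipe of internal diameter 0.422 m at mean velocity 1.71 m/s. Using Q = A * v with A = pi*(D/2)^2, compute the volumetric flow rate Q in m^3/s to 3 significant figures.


A = pi*(0.422/2)^2 = 0.13987 m^2
Q = 0.13987 * 1.71 = 0.239 m^3/s
Therefore the volumetric flow rate Q = 0.239 m^3/s.


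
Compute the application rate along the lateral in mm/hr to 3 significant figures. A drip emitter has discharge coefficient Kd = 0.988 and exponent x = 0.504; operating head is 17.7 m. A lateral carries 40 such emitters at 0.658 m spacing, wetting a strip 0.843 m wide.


Approach: apply the emitter equation with a lateral mass balance, q = Kd*h^x; Q = n*q; rate = Q/(n*spacing*width).
Step 1 — single emitter flow (q = Kd*h^x):
  q = 0.988 * 17.7^0.504 = 4.2047 L/hr
Step 2 — total lateral flow: Q = 40 * 4.2047 = 168.19 L/hr
Step 3 — wetted area: A = 40 * 0.658 * 0.843 = 22.188 m^2
Step 4 — application rate: Q/A = 168.19/22.188 = 7.58 mm/hr
Therefore the application rate along the lateral = 7.58 mm/hr.


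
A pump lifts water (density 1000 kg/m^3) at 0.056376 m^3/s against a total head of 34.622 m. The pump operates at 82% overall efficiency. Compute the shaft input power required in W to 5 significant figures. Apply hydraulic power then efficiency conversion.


Approach: apply hydraulic power then efficiency conversion, P = rho*g*Q*H; P_in = P/eta.
Step 1 — hydraulic power (P = rho*g*Q*H):
  P = 1000 * 9.81 * 0.056376 * 34.622 = 19147.65 W
Step 2 — input power: P_in = P/eta = 19147.65 / 0.82 = 23351 W
Therefore the shaft input power required = 23351 W.


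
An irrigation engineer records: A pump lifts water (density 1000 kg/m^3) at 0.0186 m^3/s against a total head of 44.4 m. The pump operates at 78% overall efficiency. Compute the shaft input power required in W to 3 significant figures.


Approach: apply hydraulic power then efficiency conversion, P = rho*g*Q*H; P_in = P/eta.
Step 1 — hydraulic power (P = rho*g*Q*H):
  P = 1000 * 9.81 * 0.0186 * 44.4 = 8101.5 W
Step 2 — input power: P_in = P/eta = 8101.5 / 0.78 = 10400 W
Therefore the shaft input power required = 10400 W.


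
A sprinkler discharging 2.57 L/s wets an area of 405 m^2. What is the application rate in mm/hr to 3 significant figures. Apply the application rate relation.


Approach: apply the application rate relation, rate = (Q/A)*3600.
rate = (2.57 / 405) * 3600 = 22.8 mm/hr
Therefore the application rate = 22.8 mm/hr.


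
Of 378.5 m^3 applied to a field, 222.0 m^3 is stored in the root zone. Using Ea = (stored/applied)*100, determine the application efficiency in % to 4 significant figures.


Ea = (222.0/378.5)*100 = 58.65 %
Therefore the application efficiency = 58.65 %.


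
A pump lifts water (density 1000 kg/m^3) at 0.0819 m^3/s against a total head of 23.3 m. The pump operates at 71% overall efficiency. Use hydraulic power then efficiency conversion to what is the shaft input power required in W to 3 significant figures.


Approach: apply hydraulic power then efficiency conversion, P = rho*g*Q*H; P_in = P/eta.
Step 1 — hydraulic power (P = rho*g*Q*H):
  P = 1000 * 9.81 * 0.0819 * 23.3 = 18720 W
Step 2 — input power: P_in = P/eta = 18720 / 0.71 = 26400 W
Therefore the shaft input power required = 26400 W.


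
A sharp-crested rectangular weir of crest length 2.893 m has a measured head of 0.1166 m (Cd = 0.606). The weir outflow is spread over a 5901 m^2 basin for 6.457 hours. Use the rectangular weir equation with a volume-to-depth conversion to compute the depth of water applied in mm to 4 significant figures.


Approach: apply the rectangular weir equation with a volume-to-depth conversion, Q = (2/3)*Cd*L*sqrt(2g)*H^1.5; d = Q*t/A * 1000.
Step 1 — weir discharge:
  Q = (2/3)*0.606*2.893*sqrt(2*9.81)*0.1166^1.5 = 0.206123 m^3/s
Step 2 — volume: V = 0.206123 * 6.457*3600 = 4791.38 m^3
Step 3 — depth: d = V/A * 1000 = 4791.38/5901 * 1000 = 812.0 mm
Therefore the depth of water applied = 812.0 mm.


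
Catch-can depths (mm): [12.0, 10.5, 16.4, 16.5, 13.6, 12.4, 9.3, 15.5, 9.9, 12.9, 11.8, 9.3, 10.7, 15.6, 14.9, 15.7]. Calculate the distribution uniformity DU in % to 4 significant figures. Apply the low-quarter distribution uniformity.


Approach: apply the low-quarter distribution uniformity, DU = (mean of lowest quarter of readings / overall mean)*100.
sorted lowest 4 of 16: [9.3, 9.3, 9.9, 10.5] -> mean = 9.75000 mm
overall mean = 12.9375 mm
DU = (9.75000/12.9375)*100 = 75.36 %
Therefore the distribution uniformity DU = 75.36 %.


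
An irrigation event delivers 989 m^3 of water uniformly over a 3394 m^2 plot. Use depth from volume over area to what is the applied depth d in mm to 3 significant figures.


Approach: apply depth from volume over area, d = (V/A)*1000.
d = (989 / 3394) * 1000 = 291 mm
Therefore the applied depth d = 291 mm.


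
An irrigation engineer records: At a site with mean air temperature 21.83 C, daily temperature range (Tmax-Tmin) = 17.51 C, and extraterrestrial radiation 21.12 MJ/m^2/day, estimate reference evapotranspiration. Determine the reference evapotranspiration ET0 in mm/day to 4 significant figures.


Approach: apply the Hargreaves-Samani method, ET0 = 0.0023*(Tmean+17.8)*sqrt(Tmax-Tmin)*0.408*Ra.
ET0 = 0.0023*(21.83+17.8)*sqrt(17.51)*0.408*21.12 = 3.287 mm/day
Therefore the reference evapotranspiration ET0 = 3.287 mm/day.


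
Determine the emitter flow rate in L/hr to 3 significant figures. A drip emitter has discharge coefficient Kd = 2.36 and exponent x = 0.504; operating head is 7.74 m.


Approach: apply the emitter characteristic equation, q = Kd * h^x.
q = 2.36 * 7.74^0.504 = 6.62 L/hr
Therefore the emitter flow rate = 6.62 L/hr.


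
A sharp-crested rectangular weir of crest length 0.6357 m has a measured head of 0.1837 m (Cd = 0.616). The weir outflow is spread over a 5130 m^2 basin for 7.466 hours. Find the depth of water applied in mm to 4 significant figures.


Approach: apply the rectangular weir equation with a volume-to-depth conversion, Q = (2/3)*Cd*L*sqrt(2g)*H^1.5; d = Q*t/A * 1000.
Step 1 — weir discharge:
  Q = (2/3)*0.616*0.6357*sqrt(2*9.81)*0.1837^1.5 = 0.0910447 m^3/s
Step 2 — volume: V = 0.0910447 * 7.466*3600 = 2447.06 m^3
Step 3 — depth: d = V/A * 1000 = 2447.06/5130 * 1000 = 477.0 mm
Therefore the depth of water applied = 477.0 mm.


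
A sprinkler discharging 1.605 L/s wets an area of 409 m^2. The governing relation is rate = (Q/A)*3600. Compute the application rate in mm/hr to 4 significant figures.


rate = (1.605 / 409) * 3600 = 14.13 mm/hr
Therefore the application rate = 14.13 mm/hr.


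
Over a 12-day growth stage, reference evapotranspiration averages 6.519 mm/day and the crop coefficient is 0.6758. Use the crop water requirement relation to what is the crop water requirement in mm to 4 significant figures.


Approach: apply the crop water requirement relation, CWR = ET0 * Kc * days.
CWR = 6.519 * 0.6758 * 12 = 52.87 mm
Therefore the crop water requirement = 52.87 mm.


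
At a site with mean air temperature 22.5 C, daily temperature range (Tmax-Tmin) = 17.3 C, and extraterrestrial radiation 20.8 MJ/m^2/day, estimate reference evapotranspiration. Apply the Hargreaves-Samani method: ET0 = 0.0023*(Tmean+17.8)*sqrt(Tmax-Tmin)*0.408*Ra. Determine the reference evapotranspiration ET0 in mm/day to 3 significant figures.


ET0 = 0.0023*(22.5+17.8)*sqrt(17.3)*0.408*20.8 = 3.27 mm/day
Therefore the reference evapotranspiration ET0 = 3.27 mm/day.


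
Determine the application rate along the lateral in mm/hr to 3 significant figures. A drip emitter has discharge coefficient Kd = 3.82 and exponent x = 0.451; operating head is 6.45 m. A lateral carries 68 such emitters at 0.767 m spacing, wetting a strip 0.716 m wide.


Approach: apply the emitter equation with a lateral mass balance, q = Kd*h^x; Q = n*q; rate = Q/(n*spacing*width).
Step 1 — single emitter flow (q = Kd*h^x):
  q = 3.82 * 6.45^0.451 = 8.8547 L/hr
Step 2 — total lateral flow: Q = 68 * 8.8547 = 602.12 L/hr
Step 3 — wetted area: A = 68 * 0.767 * 0.716 = 37.344 m^2
Step 4 — application rate: Q/A = 602.12/37.344 = 16.1 mm/hr
Therefore the application rate along the lateral = 16.1 mm/hr.


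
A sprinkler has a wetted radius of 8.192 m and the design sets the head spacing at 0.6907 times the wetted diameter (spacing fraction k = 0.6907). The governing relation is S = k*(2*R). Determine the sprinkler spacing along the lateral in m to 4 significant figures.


S = 0.6907 * (2 * 8.192) = 11.32 m
Therefore the sprinkler spacing along the lateral = 11.32 m.


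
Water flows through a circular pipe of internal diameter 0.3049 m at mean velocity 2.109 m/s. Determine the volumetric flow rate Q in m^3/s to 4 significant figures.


Approach: apply the continuity equation for pipe flow, Q = A * v with A = pi*(D/2)^2.
A = pi*(0.3049/2)^2 = 0.0730138 m^2
Q = 0.0730138 * 2.109 = 0.1540 m^3/s
Therefore the volumetric flow rate Q = 0.1540 m^3/s.


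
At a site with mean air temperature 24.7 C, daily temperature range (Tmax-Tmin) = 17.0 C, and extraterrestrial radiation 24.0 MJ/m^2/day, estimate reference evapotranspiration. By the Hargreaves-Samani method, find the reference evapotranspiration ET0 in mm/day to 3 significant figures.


Approach: apply the Hargreaves-Samani method, ET0 = 0.0023*(Tmean+17.8)*sqrt(Tmax-Tmin)*0.408*Ra.
ET0 = 0.0023*(24.7+17.8)*sqrt(17.0)*0.408*24.0 = 3.95 mm/day
Therefore the reference evapotranspiration ET0 = 3.95 mm/day.


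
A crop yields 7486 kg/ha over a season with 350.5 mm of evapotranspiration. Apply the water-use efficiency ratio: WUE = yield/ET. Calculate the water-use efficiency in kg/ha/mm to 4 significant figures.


WUE = 7486 / 350.5 = 21.36 kg/ha/mm
Therefore the water-use efficiency = 21.36 kg/ha/mm.


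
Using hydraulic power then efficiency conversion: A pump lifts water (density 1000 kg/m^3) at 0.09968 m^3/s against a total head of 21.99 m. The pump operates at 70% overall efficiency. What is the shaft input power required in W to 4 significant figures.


Approach: apply hydraulic power then efficiency conversion, P = rho*g*Q*H; P_in = P/eta.
Step 1 — hydraulic power (P = rho*g*Q*H):
  P = 1000 * 9.81 * 0.09968 * 21.99 = 21503.2 W
Step 2 — input power: P_in = P/eta = 21503.2 / 0.7 = 30720 W
Therefore the shaft input power required = 30720 W.


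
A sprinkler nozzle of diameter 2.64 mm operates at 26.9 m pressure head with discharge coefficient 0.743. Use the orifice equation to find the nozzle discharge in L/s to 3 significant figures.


Approach: apply the orifice equation, Q = Cd*A*sqrt(2*g*h), A = pi*(d/2)^2.
A = pi*(2.64e-3/2)^2 = 5.4739e-06 m^2
Q = 0.743 * 5.4739e-06 * sqrt(2*9.81*26.9) * 1000 = 0.0934 L/s
Therefore the nozzle discharge = 0.0934 L/s.


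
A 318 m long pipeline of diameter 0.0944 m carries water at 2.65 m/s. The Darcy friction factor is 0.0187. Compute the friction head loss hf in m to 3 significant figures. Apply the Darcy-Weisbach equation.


Approach: apply the Darcy-Weisbach equation, hf = f*(L/D)*(v^2/(2g)).
hf = 0.0187 * (318/0.0944) * (2.65^2 / (2*9.81))
hf = 22.5 m
Therefore the friction head loss hf = 22.5 m.


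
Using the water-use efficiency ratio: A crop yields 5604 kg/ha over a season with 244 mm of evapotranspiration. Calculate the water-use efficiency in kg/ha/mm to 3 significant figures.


Approach: apply the water-use efficiency ratio, WUE = yield/ET.
WUE = 5604 / 244 = 23.0 kg/ha/mm
Therefore the water-use efficiency = 23.0 kg/ha/mm.


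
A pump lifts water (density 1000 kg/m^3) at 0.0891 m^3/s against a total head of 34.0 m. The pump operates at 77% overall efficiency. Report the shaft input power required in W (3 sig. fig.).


Approach: apply hydraulic power then efficiency conversion, P = rho*g*Q*H; P_in = P/eta.
Step 1 — hydraulic power (P = rho*g*Q*H):
  P = 1000 * 9.81 * 0.0891 * 34.0 = 29718 W
Step 2 — input power: P_in = P/eta = 29718 / 0.77 = 38600 W
Therefore the shaft input power required = 38600 W.


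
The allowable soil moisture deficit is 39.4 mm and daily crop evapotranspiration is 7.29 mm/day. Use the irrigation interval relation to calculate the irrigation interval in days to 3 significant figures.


Approach: apply the irrigation interval relation, interval = SMD / ETc.
interval = 39.4 / 7.29 = 5.40 days
Therefore the irrigation interval = 5.40 days.


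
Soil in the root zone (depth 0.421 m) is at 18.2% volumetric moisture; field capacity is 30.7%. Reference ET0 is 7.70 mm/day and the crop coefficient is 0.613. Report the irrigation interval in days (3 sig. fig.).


Approach: apply soil-water budget scheduling, SMD = (FC-theta)/100*depth*1000; ETc = ET0*Kc; interval = SMD/ETc.
Step 1 — soil moisture deficit:
  SMD = (30.7 - 18.2)/100 * 0.421 * 1000 = 52.625 mm
Step 2 — daily crop ET (ETc = ET0*Kc):
  ETc = 7.70 * 0.613 = 4.7201 mm/day
Step 3 — irrigation interval (SMD/ETc):
  interval = 52.625 / 4.7201 = 11.1 days
Therefore the irrigation interval = 11.1 days.


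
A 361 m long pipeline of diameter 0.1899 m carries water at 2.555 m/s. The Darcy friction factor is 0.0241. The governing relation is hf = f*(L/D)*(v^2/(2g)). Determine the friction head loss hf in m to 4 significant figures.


hf = 0.0241 * (361/0.1899) * (2.555^2 / (2*9.81))
hf = 15.24 m
Therefore the friction head loss hf = 15.24 m.


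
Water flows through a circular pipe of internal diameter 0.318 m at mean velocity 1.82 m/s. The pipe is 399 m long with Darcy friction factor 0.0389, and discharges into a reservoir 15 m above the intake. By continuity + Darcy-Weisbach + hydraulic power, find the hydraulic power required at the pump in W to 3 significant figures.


Approach: apply continuity + Darcy-Weisbach + hydraulic power, Q = A*v; hf = f*(L/D)*(v^2/(2g)); H = static + hf; P = rho*g*Q*H.
Step 1 — flow rate (continuity, Q = A*v):
  A = pi*(0.318/2)^2 = 0.079423 m^2
  Q = 0.079423 * 1.82 = 0.14455 m^3/s
Step 2 — friction head loss (Darcy-Weisbach):
  hf = 0.0389 * (399/0.318) * (1.82^2 / (2*9.81))
  hf = 8.2402 m
Step 3 — total head: H = 15 + 8.2402 = 23.240 m
Step 4 — hydraulic power (P = rho*g*Q*H):
  P = 1000 * 9.81 * 0.14455 * 23.240 = 33000 W
Therefore the hydraulic power required at the pump = 33000 W.


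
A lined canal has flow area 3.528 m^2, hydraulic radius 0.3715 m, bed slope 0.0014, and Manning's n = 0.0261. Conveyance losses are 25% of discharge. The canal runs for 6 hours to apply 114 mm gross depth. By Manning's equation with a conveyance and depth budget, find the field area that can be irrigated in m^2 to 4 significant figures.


Approach: apply Manning's equation with a conveyance and depth budget, Q = (1/n)*A*R^(2/3)*S^(1/2); Q_field = Q*(1-loss); Area = Q_field*t/(d/1000).
Step 1 — canal discharge (Manning's equation):
  Q = (1/0.0261) * 3.528 * 0.3715^(2/3) * 0.0014^(1/2) = 2.61371 m^3/s
Step 2 — delivered flow: Q_field = 2.61371*(1 - 25/100) = 1.96029 m^3/s
Step 3 — volume delivered: V = 1.96029 * 6*3600 = 42342.2 m^3
Step 4 — area served: A = V / (depth/1000) = 42342.2 / 0.114 = 371400 m^2
Therefore the field area that can be irrigated = 371400 m^2.


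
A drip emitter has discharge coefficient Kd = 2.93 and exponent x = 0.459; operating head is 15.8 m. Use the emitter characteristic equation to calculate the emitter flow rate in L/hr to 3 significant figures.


Approach: apply the emitter characteristic equation, q = Kd * h^x.
q = 2.93 * 15.8^0.459 = 10.4 L/hr
Therefore the emitter flow rate = 10.4 L/hr.


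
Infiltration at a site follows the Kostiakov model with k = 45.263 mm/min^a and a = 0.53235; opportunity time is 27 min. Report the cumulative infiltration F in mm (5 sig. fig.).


Approach: apply the Kostiakov infiltration equation, F = k*t^a.
F = 45.263 * 27^0.53235 = 261.66 mm
Therefore the cumulative infiltration F = 261.66 mm.


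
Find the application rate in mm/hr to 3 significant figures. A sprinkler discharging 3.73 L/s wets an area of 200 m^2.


Approach: apply the application rate relation, rate = (Q/A)*3600.
rate = (3.73 / 200) * 3600 = 67.1 mm/hr
Therefore the application rate = 67.1 mm/hr.


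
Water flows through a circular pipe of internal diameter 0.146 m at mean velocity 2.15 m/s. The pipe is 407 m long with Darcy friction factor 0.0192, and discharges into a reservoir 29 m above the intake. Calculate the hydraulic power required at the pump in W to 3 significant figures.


Approach: apply continuity + Darcy-Weisbach + hydraulic power, Q = A*v; hf = f*(L/D)*(v^2/(2g)); H = static + hf; P = rho*g*Q*H.
Step 1 — flow rate (continuity, Q = A*v):
  A = pi*(0.146/2)^2 = 0.016742 m^2
  Q = 0.016742 * 2.15 = 0.035994 m^3/s
Step 2 — friction head loss (Darcy-Weisbach):
  hf = 0.0192 * (407/0.146) * (2.15^2 / (2*9.81))
  hf = 12.610 m
Step 3 — total head: H = 29 + 12.610 = 41.610 m
Step 4 — hydraulic power (P = rho*g*Q*H):
  P = 1000 * 9.81 * 0.035994 * 41.610 = 14700 W
Therefore the hydraulic power required at the pump = 14700 W.


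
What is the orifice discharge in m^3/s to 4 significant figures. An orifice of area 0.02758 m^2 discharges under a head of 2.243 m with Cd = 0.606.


Approach: apply the orifice equation, Q = Cd*A*sqrt(2*g*h).
Q = 0.606 * 0.02758 * sqrt(2*9.81*2.243) = 0.1109 m^3/s
Therefore the orifice discharge = 0.1109 m^3/s.


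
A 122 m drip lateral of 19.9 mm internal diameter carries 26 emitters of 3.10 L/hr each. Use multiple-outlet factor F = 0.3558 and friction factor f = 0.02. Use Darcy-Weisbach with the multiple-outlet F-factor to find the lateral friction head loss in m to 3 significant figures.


Approach: apply Darcy-Weisbach with the multiple-outlet F-factor, Q = n*q/(3600*1000) m^3/s; v = Q/A; hf = F*f*(L/D)*(v^2/(2g)).
Q = 26*3.10/(3600*1000) = 2.2389e-05 m^3/s
A = pi*(19.9e-3/2)^2 = 3.1103e-04 m^2, so v = Q/A = 0.071984 m/s
hf = 0.3558*0.02*(122/0.0199)*(0.071984^2/(2*9.81)) = 0.0115 m
Therefore the lateral friction head loss = 0.0115 m.


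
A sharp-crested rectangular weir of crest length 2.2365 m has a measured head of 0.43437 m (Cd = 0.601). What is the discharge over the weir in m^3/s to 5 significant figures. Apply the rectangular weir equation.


Approach: apply the rectangular weir equation, Q = (2/3)*Cd*L*sqrt(2g)*H^1.5.
Q = (2/3)*0.601*2.2365*sqrt(2*9.81)*0.43437^1.5 = 1.1363 m^3/s
Therefore the discharge over the weir = 1.1363 m^3/s.


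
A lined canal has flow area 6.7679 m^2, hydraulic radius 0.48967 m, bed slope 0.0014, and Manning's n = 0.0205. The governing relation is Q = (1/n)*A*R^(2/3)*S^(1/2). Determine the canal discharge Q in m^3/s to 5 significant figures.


Q = (1/0.0205) * 6.7679 * 0.48967^(2/3) * 0.0014^(1/2) = 7.6742 m^3/s
Therefore the canal discharge Q = 7.6742 m^3/s.


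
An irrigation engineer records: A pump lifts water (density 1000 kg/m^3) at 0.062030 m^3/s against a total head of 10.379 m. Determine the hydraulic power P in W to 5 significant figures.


Approach: apply the hydraulic power relation, P = rho*g*Q*H.
P = 1000 * 9.81 * 0.062030 * 10.379 = 6315.8 W
Therefore the hydraulic power P = 6315.8 W.


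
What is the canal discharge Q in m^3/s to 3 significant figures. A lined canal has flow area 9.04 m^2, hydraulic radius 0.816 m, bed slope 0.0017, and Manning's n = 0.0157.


Approach: apply Manning's equation, Q = (1/n)*A*R^(2/3)*S^(1/2).
Q = (1/0.0157) * 9.04 * 0.816^(2/3) * 0.0017^(1/2) = 20.7 m^3/s
Therefore the canal discharge Q = 20.7 m^3/s.


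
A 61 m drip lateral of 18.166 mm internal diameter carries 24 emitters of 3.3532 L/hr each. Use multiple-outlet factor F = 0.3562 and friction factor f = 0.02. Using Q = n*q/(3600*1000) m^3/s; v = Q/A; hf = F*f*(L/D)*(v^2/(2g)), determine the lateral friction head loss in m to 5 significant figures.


Q = 24*3.3532/(3600*1000) = 2.235467e-05 m^3/s
A = pi*(18.166e-3/2)^2 = 2.591842e-04 m^2, so v = Q/A = 0.08625012 m/s
hf = 0.3562*0.02*(61/0.018166)*(0.08625012^2/(2*9.81)) = 0.0090702 m
Therefore the lateral friction head loss = 0.0090702 m.


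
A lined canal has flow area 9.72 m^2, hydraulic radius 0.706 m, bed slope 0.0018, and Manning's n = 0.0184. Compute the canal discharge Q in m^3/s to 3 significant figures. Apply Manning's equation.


Approach: apply Manning's equation, Q = (1/n)*A*R^(2/3)*S^(1/2).
Q = (1/0.0184) * 9.72 * 0.706^(2/3) * 0.0018^(1/2) = 17.8 m^3/s
Therefore the canal discharge Q = 17.8 m^3/s.


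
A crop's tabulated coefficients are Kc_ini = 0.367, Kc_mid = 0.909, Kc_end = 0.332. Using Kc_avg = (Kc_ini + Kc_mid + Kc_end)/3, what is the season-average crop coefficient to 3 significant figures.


Kc_avg = (0.367 + 0.909 + 0.332)/3 = 0.536
Therefore the season-average crop coefficient = 0.536.


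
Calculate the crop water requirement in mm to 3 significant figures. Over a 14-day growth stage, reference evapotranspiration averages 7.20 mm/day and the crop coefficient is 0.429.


Approach: apply the crop water requirement relation, CWR = ET0 * Kc * days.
CWR = 7.20 * 0.429 * 14 = 43.2 mm
Therefore the crop water requirement = 43.2 mm.


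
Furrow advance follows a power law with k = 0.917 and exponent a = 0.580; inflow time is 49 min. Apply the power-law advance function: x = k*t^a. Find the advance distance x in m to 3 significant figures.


x = 0.917 * 49^0.580 = 8.76 m
Therefore the advance distance x = 8.76 m.


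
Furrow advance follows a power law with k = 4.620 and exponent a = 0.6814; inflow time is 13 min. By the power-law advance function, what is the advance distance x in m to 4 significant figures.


Approach: apply the power-law advance function, x = k*t^a.
x = 4.620 * 13^0.6814 = 26.53 m
Therefore the advance distance x = 26.53 m.


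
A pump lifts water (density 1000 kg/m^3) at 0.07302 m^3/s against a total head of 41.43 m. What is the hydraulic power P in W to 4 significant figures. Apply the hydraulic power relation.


Approach: apply the hydraulic power relation, P = rho*g*Q*H.
P = 1000 * 9.81 * 0.07302 * 41.43 = 29680 W
Therefore the hydraulic power P = 29680 W.


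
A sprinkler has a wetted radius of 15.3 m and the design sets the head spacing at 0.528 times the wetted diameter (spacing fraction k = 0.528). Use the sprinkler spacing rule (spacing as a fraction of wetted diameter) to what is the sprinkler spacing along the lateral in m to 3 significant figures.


Approach: apply the sprinkler spacing rule (spacing as a fraction of wetted diameter), S = k*(2*R).
S = 0.528 * (2 * 15.3) = 16.2 m
Therefore the sprinkler spacing along the lateral = 16.2 m.


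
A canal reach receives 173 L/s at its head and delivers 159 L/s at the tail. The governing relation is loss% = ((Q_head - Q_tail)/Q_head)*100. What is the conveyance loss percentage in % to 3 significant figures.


loss = ((173 - 159)/173)*100 = 8.09 %
Therefore the conveyance loss percentage = 8.09 %.


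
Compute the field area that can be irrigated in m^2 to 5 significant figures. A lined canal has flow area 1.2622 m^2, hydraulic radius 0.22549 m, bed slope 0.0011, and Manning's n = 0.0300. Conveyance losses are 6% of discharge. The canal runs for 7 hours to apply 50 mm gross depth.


Approach: apply Manning's equation with a conveyance and depth budget, Q = (1/n)*A*R^(2/3)*S^(1/2); Q_field = Q*(1-loss); Area = Q_field*t/(d/1000).
Step 1 — canal discharge (Manning's equation):
  Q = (1/0.0300) * 1.2622 * 0.22549^(2/3) * 0.0011^(1/2) = 0.5169574 m^3/s
Step 2 — delivered flow: Q_field = 0.5169574*(1 - 6/100) = 0.4859400 m^3/s
Step 3 — volume delivered: V = 0.4859400 * 7*3600 = 12245.69 m^3
Step 4 — area served: A = V / (depth/1000) = 12245.69 / 0.05 = 244910 m^2
Therefore the field area that can be irrigated = 244910 m^2.


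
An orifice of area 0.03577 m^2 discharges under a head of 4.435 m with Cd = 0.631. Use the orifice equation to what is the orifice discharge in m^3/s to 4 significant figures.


Approach: apply the orifice equation, Q = Cd*A*sqrt(2*g*h).
Q = 0.631 * 0.03577 * sqrt(2*9.81*4.435) = 0.2105 m^3/s
Therefore the orifice discharge = 0.2105 m^3/s.


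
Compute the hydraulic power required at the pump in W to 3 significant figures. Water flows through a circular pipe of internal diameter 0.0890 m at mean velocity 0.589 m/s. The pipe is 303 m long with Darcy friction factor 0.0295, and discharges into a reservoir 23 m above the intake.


Approach: apply continuity + Darcy-Weisbach + hydraulic power, Q = A*v; hf = f*(L/D)*(v^2/(2g)); H = static + hf; P = rho*g*Q*H.
Step 1 — flow rate (continuity, Q = A*v):
  A = pi*(0.0890/2)^2 = 0.0062211 m^2
  Q = 0.0062211 * 0.589 = 0.0036643 m^3/s
Step 2 — friction head loss (Darcy-Weisbach):
  hf = 0.0295 * (303/0.0890) * (0.589^2 / (2*9.81))
  hf = 1.7758 m
Step 3 — total head: H = 23 + 1.7758 = 24.776 m
Step 4 — hydraulic power (P = rho*g*Q*H):
  P = 1000 * 9.81 * 0.0036643 * 24.776 = 891 W
Therefore the hydraulic power required at the pump = 891 W.


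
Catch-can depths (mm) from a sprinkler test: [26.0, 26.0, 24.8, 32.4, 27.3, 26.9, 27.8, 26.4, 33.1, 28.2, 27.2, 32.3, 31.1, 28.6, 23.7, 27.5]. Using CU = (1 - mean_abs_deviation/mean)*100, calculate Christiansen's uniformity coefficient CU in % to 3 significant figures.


mean = 28.081 mm
mean |d_i - mean| = 2.1516 mm
CU = (1 - 2.1516/28.081)*100 = 92.3 %
Therefore Christiansen's uniformity coefficient CU = 92.3 %.


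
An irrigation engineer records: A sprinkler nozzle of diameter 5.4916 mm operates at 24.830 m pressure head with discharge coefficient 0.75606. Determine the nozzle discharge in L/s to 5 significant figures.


Approach: apply the orifice equation, Q = Cd*A*sqrt(2*g*h), A = pi*(d/2)^2.
A = pi*(5.4916e-3/2)^2 = 2.368578e-05 m^2
Q = 0.75606 * 2.368578e-05 * sqrt(2*9.81*24.830) * 1000 = 0.39526 L/s
Therefore the nozzle discharge = 0.39526 L/s.


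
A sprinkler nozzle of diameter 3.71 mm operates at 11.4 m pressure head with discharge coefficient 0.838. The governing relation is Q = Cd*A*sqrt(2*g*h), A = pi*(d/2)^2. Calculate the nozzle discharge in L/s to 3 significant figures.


A = pi*(3.71e-3/2)^2 = 1.0810e-05 m^2
Q = 0.838 * 1.0810e-05 * sqrt(2*9.81*11.4) * 1000 = 0.135 L/s
Therefore the nozzle discharge = 0.135 L/s.


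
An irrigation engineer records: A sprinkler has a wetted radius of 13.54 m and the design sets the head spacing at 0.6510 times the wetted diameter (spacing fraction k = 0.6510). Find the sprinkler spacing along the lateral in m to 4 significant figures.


Approach: apply the sprinkler spacing rule (spacing as a fraction of wetted diameter), S = k*(2*R).
S = 0.6510 * (2 * 13.54) = 17.63 m
Therefore the sprinkler spacing along the lateral = 17.63 m.


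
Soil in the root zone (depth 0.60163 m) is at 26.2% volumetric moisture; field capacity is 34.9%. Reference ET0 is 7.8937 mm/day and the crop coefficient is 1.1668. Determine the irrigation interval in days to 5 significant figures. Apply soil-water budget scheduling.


Approach: apply soil-water budget scheduling, SMD = (FC-theta)/100*depth*1000; ETc = ET0*Kc; interval = SMD/ETc.
Step 1 — soil moisture deficit:
  SMD = (34.9 - 26.2)/100 * 0.60163 * 1000 = 52.34181 mm
Step 2 — daily crop ET (ETc = ET0*Kc):
  ETc = 7.8937 * 1.1668 = 9.210369 mm/day
Step 3 — irrigation interval (SMD/ETc):
  interval = 52.34181 / 9.210369 = 5.6829 days
Therefore the irrigation interval = 5.6829 days.


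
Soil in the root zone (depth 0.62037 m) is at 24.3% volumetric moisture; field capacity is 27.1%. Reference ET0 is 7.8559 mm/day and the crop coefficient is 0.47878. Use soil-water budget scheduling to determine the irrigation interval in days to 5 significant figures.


Approach: apply soil-water budget scheduling, SMD = (FC-theta)/100*depth*1000; ETc = ET0*Kc; interval = SMD/ETc.
Step 1 — soil moisture deficit:
  SMD = (27.1 - 24.3)/100 * 0.62037 * 1000 = 17.37036 mm
Step 2 — daily crop ET (ETc = ET0*Kc):
  ETc = 7.8559 * 0.47878 = 3.761248 mm/day
Step 3 — irrigation interval (SMD/ETc):
  interval = 17.37036 / 3.761248 = 4.6182 days
Therefore the irrigation interval = 4.6182 days.


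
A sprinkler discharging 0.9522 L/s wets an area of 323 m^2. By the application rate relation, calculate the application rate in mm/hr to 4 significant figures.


Approach: apply the application rate relation, rate = (Q/A)*3600.
rate = (0.9522 / 323) * 3600 = 10.61 mm/hr
Therefore the application rate = 10.61 mm/hr.


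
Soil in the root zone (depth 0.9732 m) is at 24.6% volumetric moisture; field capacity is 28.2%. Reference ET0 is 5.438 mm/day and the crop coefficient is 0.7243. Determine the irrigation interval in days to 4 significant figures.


Approach: apply soil-water budget scheduling, SMD = (FC-theta)/100*depth*1000; ETc = ET0*Kc; interval = SMD/ETc.
Step 1 — soil moisture deficit:
  SMD = (28.2 - 24.6)/100 * 0.9732 * 1000 = 35.0352 mm
Step 2 — daily crop ET (ETc = ET0*Kc):
  ETc = 5.438 * 0.7243 = 3.93874 mm/day
Step 3 — irrigation interval (SMD/ETc):
  interval = 35.0352 / 3.93874 = 8.895 days
Therefore the irrigation interval = 8.895 days.


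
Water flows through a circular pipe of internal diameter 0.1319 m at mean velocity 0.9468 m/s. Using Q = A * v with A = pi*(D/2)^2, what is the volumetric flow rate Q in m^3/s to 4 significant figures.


A = pi*(0.1319/2)^2 = 0.0136641 m^2
Q = 0.0136641 * 0.9468 = 0.01294 m^3/s
Therefore the volumetric flow rate Q = 0.01294 m^3/s.


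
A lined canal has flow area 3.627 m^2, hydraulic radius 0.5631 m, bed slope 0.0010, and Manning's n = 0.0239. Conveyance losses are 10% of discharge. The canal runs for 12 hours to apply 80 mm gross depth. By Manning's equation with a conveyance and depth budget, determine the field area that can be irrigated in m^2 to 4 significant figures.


Approach: apply Manning's equation with a conveyance and depth budget, Q = (1/n)*A*R^(2/3)*S^(1/2); Q_field = Q*(1-loss); Area = Q_field*t/(d/1000).
Step 1 — canal discharge (Manning's equation):
  Q = (1/0.0239) * 3.627 * 0.5631^(2/3) * 0.0010^(1/2) = 3.27245 m^3/s
Step 2 — delivered flow: Q_field = 3.27245*(1 - 10/100) = 2.94521 m^3/s
Step 3 — volume delivered: V = 2.94521 * 12*3600 = 127233 m^3
Step 4 — area served: A = V / (depth/1000) = 127233 / 0.08 = 1590000 m^2
Therefore the field area that can be irrigated = 1590000 m^2.


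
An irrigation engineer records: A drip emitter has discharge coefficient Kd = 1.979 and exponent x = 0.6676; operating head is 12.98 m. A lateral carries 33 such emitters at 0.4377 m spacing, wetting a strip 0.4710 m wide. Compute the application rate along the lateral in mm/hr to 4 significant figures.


Approach: apply the emitter equation with a lateral mass balance, q = Kd*h^x; Q = n*q; rate = Q/(n*spacing*width).
Step 1 — single emitter flow (q = Kd*h^x):
  q = 1.979 * 12.98^0.6676 = 10.9564 L/hr
Step 2 — total lateral flow: Q = 33 * 10.9564 = 361.561 L/hr
Step 3 — wetted area: A = 33 * 0.4377 * 0.4710 = 6.80317 m^2
Step 4 — application rate: Q/A = 361.561/6.80317 = 53.15 mm/hr
Therefore the application rate along the lateral = 53.15 mm/hr.


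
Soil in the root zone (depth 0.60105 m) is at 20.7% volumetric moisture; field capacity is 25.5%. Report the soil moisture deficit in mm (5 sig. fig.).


Approach: apply the soil moisture deficit relation, SMD = (FC - theta)/100 * depth * 1000.
SMD = (25.5 - 20.7)/100 * 0.60105 * 1000 = 28.850 mm
Therefore the soil moisture deficit = 28.850 mm.


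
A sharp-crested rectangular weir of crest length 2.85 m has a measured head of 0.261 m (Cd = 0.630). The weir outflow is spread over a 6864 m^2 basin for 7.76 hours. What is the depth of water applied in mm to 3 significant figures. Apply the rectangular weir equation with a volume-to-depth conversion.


Approach: apply the rectangular weir equation with a volume-to-depth conversion, Q = (2/3)*Cd*L*sqrt(2g)*H^1.5; d = Q*t/A * 1000.
Step 1 — weir discharge:
  Q = (2/3)*0.630*2.85*sqrt(2*9.81)*0.261^1.5 = 0.70698 m^3/s
Step 2 — volume: V = 0.70698 * 7.76*3600 = 19750 m^3
Step 3 — depth: d = V/A * 1000 = 19750/6864 * 1000 = 2880 mm
Therefore the depth of water applied = 2880 mm.


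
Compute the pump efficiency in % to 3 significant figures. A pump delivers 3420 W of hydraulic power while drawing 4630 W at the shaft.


Approach: apply the efficiency ratio, eta = (P_out/P_in)*100.
eta = (3420 / 4630) * 100 = 73.9 %
Therefore the pump efficiency = 73.9 %.


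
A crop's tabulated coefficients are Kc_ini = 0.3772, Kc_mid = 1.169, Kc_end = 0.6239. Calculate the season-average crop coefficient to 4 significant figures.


Approach: apply a simple seasonal average, Kc_avg = (Kc_ini + Kc_mid + Kc_end)/3.
Kc_avg = (0.3772 + 1.169 + 0.6239)/3 = 0.7234
Therefore the season-average crop coefficient = 0.7234.


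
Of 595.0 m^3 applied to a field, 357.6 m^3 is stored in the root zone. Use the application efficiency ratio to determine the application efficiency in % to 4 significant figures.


Approach: apply the application efficiency ratio, Ea = (stored/applied)*100.
Ea = (357.6/595.0)*100 = 60.10 %
Therefore the application efficiency = 60.10 %.


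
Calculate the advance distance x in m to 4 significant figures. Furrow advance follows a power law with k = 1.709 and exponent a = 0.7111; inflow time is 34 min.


Approach: apply the power-law advance function, x = k*t^a.
x = 1.709 * 34^0.7111 = 20.98 m
Therefore the advance distance x = 20.98 m.


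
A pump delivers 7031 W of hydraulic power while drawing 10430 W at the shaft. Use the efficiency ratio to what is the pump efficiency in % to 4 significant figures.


Approach: apply the efficiency ratio, eta = (P_out/P_in)*100.
eta = (7031 / 10430) * 100 = 67.41 %
Therefore the pump efficiency = 67.41 %.


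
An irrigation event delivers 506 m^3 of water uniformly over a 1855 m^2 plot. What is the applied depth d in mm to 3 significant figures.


Approach: apply depth from volume over area, d = (V/A)*1000.
d = (506 / 1855) * 1000 = 273 mm
Therefore the applied depth d = 273 mm.


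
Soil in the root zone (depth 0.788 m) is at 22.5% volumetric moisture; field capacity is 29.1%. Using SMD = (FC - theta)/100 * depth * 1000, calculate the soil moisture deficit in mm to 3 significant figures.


SMD = (29.1 - 22.5)/100 * 0.788 * 1000 = 52.0 mm
Therefore the soil moisture deficit = 52.0 mm.


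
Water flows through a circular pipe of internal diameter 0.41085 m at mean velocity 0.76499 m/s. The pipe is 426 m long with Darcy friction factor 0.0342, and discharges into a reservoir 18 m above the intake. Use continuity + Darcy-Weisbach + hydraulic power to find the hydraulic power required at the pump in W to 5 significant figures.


Approach: apply continuity + Darcy-Weisbach + hydraulic power, Q = A*v; hf = f*(L/D)*(v^2/(2g)); H = static + hf; P = rho*g*Q*H.
Step 1 — flow rate (continuity, Q = A*v):
  A = pi*(0.41085/2)^2 = 0.1325734 m^2
  Q = 0.1325734 * 0.76499 = 0.1014173 m^3/s
Step 2 — friction head loss (Darcy-Weisbach):
  hf = 0.0342 * (426/0.41085) * (0.76499^2 / (2*9.81))
  hf = 1.057706 m
Step 3 — total head: H = 18 + 1.057706 = 19.05771 m
Step 4 — hydraulic power (P = rho*g*Q*H):
  P = 1000 * 9.81 * 0.1014173 * 19.05771 = 18961 W
Therefore the hydraulic power required at the pump = 18961 W.


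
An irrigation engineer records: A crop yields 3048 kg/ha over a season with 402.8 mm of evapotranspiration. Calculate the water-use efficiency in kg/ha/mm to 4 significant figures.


Approach: apply the water-use efficiency ratio, WUE = yield/ET.
WUE = 3048 / 402.8 = 7.567 kg/ha/mm
Therefore the water-use efficiency = 7.567 kg/ha/mm.


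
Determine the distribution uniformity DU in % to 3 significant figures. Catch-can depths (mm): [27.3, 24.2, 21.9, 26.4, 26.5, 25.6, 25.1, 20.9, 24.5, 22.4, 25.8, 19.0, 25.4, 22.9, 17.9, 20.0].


Approach: apply the low-quarter distribution uniformity, DU = (mean of lowest quarter of readings / overall mean)*100.
sorted lowest 4 of 16: [17.9, 19.0, 20.0, 20.9] -> mean = 19.450 mm
overall mean = 23.488 mm
DU = (19.450/23.488)*100 = 82.8 %
Therefore the distribution uniformity DU = 82.8 %.


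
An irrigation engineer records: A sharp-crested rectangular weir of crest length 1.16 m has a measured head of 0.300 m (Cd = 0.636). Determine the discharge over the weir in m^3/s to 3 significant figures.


Approach: apply the rectangular weir equation, Q = (2/3)*Cd*L*sqrt(2g)*H^1.5.
Q = (2/3)*0.636*1.16*sqrt(2*9.81)*0.300^1.5 = 0.358 m^3/s
Therefore the discharge over the weir = 0.358 m^3/s.


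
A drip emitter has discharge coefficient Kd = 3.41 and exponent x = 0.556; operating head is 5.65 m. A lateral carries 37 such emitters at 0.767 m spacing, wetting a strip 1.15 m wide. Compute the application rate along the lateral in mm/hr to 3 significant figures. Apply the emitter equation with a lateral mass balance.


Approach: apply the emitter equation with a lateral mass balance, q = Kd*h^x; Q = n*q; rate = Q/(n*spacing*width).
Step 1 — single emitter flow (q = Kd*h^x):
  q = 3.41 * 5.65^0.556 = 8.9309 L/hr
Step 2 — total lateral flow: Q = 37 * 8.9309 = 330.44 L/hr
Step 3 — wetted area: A = 37 * 0.767 * 1.15 = 32.636 m^2
Step 4 — application rate: Q/A = 330.44/32.636 = 10.1 mm/hr
Therefore the application rate along the lateral = 10.1 mm/hr.


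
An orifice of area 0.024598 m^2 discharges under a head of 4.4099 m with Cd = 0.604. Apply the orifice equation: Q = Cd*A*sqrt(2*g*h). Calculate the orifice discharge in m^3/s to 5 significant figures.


Q = 0.604 * 0.024598 * sqrt(2*9.81*4.4099) = 0.13820 m^3/s
Therefore the orifice discharge = 0.13820 m^3/s.
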